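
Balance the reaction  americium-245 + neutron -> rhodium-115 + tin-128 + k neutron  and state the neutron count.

Conserve mass number: 246 = 115 + 128 + k, so k = 246 − 243 = 3.
Check atomic number: 95 = 45 + 50 + 0 = 95. ✓

3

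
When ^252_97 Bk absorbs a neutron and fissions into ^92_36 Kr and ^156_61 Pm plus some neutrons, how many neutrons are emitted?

Conserve mass number: 253 = 92 + 156 + k, so k = 253 − 248 = 5.
Check atomic number: 97 = 36 + 61 + 0 = 97. ✓

5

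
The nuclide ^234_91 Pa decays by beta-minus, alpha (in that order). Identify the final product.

Th-230

Start: (A, Z) = (234, 91).
After β⁻: (234, 92).
After α: (230, 90).
Z = 90 is thorium.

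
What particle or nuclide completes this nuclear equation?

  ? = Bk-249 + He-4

Conserve mass number: A = 249 + 4, so A = 253.
Conserve atomic number: Z = 97 + 2, so Z = 99.
Z = 99 is einsteinium, so the species is Es-253.

Es-253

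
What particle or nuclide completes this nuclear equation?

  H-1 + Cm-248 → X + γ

Conserve mass number: 1 + 248 = A + 0, so A = 249.
Conserve atomic number: 1 + 96 = Z + 0, so Z = 97.
Z = 97 is berkelium, so the species is Bk-249.

Bk-249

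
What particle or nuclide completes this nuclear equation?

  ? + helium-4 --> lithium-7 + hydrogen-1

Conserve mass number: A + 4 = 7 + 1, so A = 4.
Conserve atomic number: Z + 2 = 3 + 1, so Z = 2.
A = 4 and Z = 2 is helium-4 — an alpha particle.

alpha particle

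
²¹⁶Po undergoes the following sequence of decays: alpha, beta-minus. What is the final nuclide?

Bi-212

Start: (A, Z) = (216, 84).
After α: (212, 82).
After β⁻: (212, 83).
Z = 83 is bismuth.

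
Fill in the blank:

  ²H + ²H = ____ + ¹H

H-3

Conserve mass number: 2 + 2 = A + 1, so A = 3.
Conserve atomic number: 1 + 1 = Z + 1, so Z = 1.
A = 3 and Z = 1 is ³H — a triton.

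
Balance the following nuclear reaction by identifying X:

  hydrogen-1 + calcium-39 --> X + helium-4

K-36

Conserve mass number: 1 + 39 = A + 4, so A = 36.
Conserve atomic number: 1 + 20 = Z + 2, so Z = 19.
Z = 19 is potassium, so the species is potassium-36.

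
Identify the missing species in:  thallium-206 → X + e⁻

Conserve mass number: 206 = A + 0, so A = 206.
Conserve atomic number: 81 = Z − 1, so Z = 82.
Z = 82 is lead, so the species is lead-206.

Pb-206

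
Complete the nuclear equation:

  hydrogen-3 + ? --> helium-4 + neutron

deuteron

Conserve mass number: 3 + A = 4 + 1, so A = 2.
Conserve atomic number: 1 + Z = 2 + 0, so Z = 1.
A = 2 and Z = 1 is hydrogen-2 — a deuteron.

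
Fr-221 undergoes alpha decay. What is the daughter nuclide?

At-217

Alpha decay: mass number changes by -4, atomic number by -2.
A: 221 − 4 = 217; Z: 87 − 2 = 85.
Z = 85 is astatine, so the daughter is At-217.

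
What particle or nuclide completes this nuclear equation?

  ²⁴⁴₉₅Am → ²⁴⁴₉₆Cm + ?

Conserve mass number: 244 = 244 + A, so A = 0.
Conserve atomic number: 95 = 96 + Z, so Z = -1.
A = 0 and Z = -1 is ⁰₋₁e — a beta-minus particle.

beta-minus particle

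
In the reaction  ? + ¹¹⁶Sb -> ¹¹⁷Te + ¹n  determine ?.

Conserve mass number: A + 116 = 117 + 1, so A = 2.
Conserve atomic number: Z + 51 = 52 + 0, so Z = 1.
A = 2 and Z = 1 is ²H — a deuteron.

deuteron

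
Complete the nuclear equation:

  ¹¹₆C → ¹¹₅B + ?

Conserve mass number: 11 = 11 + A, so A = 0.
Conserve atomic number: 6 = 5 + Z, so Z = 1.
A = 0 and Z = 1 is ⁰₁e — a positron.

positron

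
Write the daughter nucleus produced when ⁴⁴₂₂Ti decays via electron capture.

Sc-44

Electron capture: mass number changes by +0, atomic number by -1.
A: 44 = 44; Z: 22 − 1 = 21.
Z = 21 is scandium, so the daughter is ⁴⁴₂₁Sc.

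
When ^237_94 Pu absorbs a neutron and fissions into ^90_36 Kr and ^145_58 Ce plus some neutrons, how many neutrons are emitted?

Conserve mass number: 238 = 90 + 145 + k, so k = 238 − 235 = 3.
Check atomic number: 94 = 36 + 58 + 0 = 94. ✓

3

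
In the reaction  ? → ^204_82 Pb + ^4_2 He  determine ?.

Conserve mass number: A = 204 + 4, so A = 208.
Conserve atomic number: Z = 82 + 2, so Z = 84.
Z = 84 is polonium, so the species is ^208_84 Po.

Po-208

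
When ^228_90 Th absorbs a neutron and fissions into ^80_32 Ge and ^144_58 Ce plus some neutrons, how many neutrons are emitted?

5

Conserve mass number: 229 = 80 + 144 + k, so k = 229 − 224 = 5.
Check atomic number: 90 = 32 + 58 + 0 = 90. ✓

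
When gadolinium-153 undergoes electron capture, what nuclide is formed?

Electron capture: mass number changes by +0, atomic number by -1.
A: 153 = 153; Z: 64 − 1 = 63.
Z = 63 is europium, so the daughter is europium-153.

Eu-153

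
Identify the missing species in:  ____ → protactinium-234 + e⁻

Th-234

Conserve mass number: A = 234 + 0, so A = 234.
Conserve atomic number: Z = 91 − 1, so Z = 90.
Z = 90 is thorium, so the species is thorium-234.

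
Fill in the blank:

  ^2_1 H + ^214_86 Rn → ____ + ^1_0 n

Fr-215

Conserve mass number: 2 + 214 = A + 1, so A = 215.
Conserve atomic number: 1 + 86 = Z + 0, so Z = 87.
Z = 87 is francium, so the species is ^215_87 Fr.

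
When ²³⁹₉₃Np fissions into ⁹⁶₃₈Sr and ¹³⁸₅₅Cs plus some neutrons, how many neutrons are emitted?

5

Conserve mass number: 239 = 96 + 138 + k, so k = 239 − 234 = 5.
Check atomic number: 93 = 38 + 55 + 0 = 93. ✓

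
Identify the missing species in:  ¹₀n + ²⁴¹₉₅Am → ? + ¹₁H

Pu-241

Conserve mass number: 1 + 241 = A + 1, so A = 241.
Conserve atomic number: 0 + 95 = Z + 1, so Z = 94.
Z = 94 is plutonium, so the species is ²⁴¹₉₄Pu.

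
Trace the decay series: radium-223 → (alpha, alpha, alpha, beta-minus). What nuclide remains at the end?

Start: (A, Z) = (223, 88).
After α: (219, 86).
After α: (215, 84).
After α: (211, 82).
After β⁻: (211, 83).
Z = 83 is bismuth.

Bi-211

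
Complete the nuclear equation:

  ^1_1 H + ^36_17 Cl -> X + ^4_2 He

Conserve mass number: 1 + 36 = A + 4, so A = 33.
Conserve atomic number: 1 + 17 = Z + 2, so Z = 16.
Z = 16 is sulfur, so the species is ^33_16 S.

S-33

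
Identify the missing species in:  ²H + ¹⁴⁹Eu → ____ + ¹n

Conserve mass number: 2 + 149 = A + 1, so A = 150.
Conserve atomic number: 1 + 63 = Z + 0, so Z = 64.
Z = 64 is gadolinium, so the species is ¹⁵⁰Gd.

Gd-150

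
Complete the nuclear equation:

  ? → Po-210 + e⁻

Conserve mass number: A = 210 + 0, so A = 210.
Conserve atomic number: Z = 84 − 1, so Z = 83.
Z = 83 is bismuth, so the species is Bi-210.

Bi-210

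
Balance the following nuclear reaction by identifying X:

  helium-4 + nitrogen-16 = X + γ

F-20

Conserve mass number: 4 + 16 = A + 0, so A = 20.
Conserve atomic number: 2 + 7 = Z + 0, so Z = 9.
Z = 9 is fluorine, so the species is fluorine-20.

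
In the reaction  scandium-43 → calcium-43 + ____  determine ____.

Conserve mass number: 43 = 43 + A, so A = 0.
Conserve atomic number: 21 = 20 + Z, so Z = 1.
A = 0 and Z = 1 is e⁺ — a positron.

positron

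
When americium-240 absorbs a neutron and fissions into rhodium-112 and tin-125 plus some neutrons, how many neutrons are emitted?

4

Conserve mass number: 241 = 112 + 125 + k, so k = 241 − 237 = 4.
Check atomic number: 95 = 45 + 50 + 0 = 95. ✓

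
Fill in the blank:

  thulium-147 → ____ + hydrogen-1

Er-146

Conserve mass number: 147 = A + 1, so A = 146.
Conserve atomic number: 69 = Z + 1, so Z = 68.
Z = 68 is erbium, so the species is erbium-146.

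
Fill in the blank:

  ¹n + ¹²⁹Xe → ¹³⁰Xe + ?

gamma ray

Conserve mass number: 1 + 129 = 130 + A, so A = 0.
Conserve atomic number: 0 + 54 = 54 + Z, so Z = 0.
A = 0 and Z = 0 is γ — a gamma ray.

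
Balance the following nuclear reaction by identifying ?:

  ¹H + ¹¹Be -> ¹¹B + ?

neutron

Conserve mass number: 1 + 11 = 11 + A, so A = 1.
Conserve atomic number: 1 + 4 = 5 + Z, so Z = 0.
A = 1 and Z = 0 is ¹n — a neutron.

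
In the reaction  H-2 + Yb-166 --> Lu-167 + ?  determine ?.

neutron

Conserve mass number: 2 + 166 = 167 + A, so A = 1.
Conserve atomic number: 1 + 70 = 71 + Z, so Z = 0.
A = 1 and Z = 0 is n — a neutron.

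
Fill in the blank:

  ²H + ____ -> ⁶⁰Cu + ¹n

Ni-59

Conserve mass number: 2 + A = 60 + 1, so A = 59.
Conserve atomic number: 1 + Z = 29 + 0, so Z = 28.
Z = 28 is nickel, so the species is ⁵⁹Ni.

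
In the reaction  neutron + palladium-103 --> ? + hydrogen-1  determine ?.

Rh-103

Conserve mass number: 1 + 103 = A + 1, so A = 103.
Conserve atomic number: 0 + 46 = Z + 1, so Z = 45.
Z = 45 is rhodium, so the species is rhodium-103.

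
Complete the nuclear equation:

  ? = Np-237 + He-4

Conserve mass number: A = 237 + 4, so A = 241.
Conserve atomic number: Z = 93 + 2, so Z = 95.
Z = 95 is americium, so the species is Am-241.

Am-241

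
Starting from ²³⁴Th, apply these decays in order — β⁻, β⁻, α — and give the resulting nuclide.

Th-230

Start: (A, Z) = (234, 90).
After β⁻: (234, 91).
After β⁻: (234, 92).
After α: (230, 90).
Z = 90 is thorium.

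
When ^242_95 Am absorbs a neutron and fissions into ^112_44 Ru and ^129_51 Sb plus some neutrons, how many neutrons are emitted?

Conserve mass number: 243 = 112 + 129 + k, so k = 243 − 241 = 2.
Check atomic number: 95 = 44 + 51 + 0 = 95. ✓

2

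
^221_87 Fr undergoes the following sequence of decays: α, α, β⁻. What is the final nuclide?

Start: (A, Z) = (221, 87).
After α: (217, 85).
After α: (213, 83).
After β⁻: (213, 84).
Z = 84 is polonium.

Po-213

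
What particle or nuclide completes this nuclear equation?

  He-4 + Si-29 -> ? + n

S-32

Conserve mass number: 4 + 29 = A + 1, so A = 32.
Conserve atomic number: 2 + 14 = Z + 0, so Z = 16.
Z = 16 is sulfur, so the species is S-32.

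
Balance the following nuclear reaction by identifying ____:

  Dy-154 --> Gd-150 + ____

Conserve mass number: 154 = 150 + A, so A = 4.
Conserve atomic number: 66 = 64 + Z, so Z = 2.
A = 4 and Z = 2 is He-4 — an alpha particle.

alpha particle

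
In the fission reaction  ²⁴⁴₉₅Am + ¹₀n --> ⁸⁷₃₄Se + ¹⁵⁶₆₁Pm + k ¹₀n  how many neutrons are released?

Conserve mass number: 245 = 87 + 156 + k, so k = 245 − 243 = 2.
Check atomic number: 95 = 34 + 61 + 0 = 95. ✓

2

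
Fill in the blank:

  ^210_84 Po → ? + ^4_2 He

Pb-206

Conserve mass number: 210 = A + 4, so A = 206.
Conserve atomic number: 84 = Z + 2, so Z = 82.
Z = 82 is lead, so the species is ^206_82 Pb.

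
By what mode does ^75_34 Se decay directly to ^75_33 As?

ΔA = 75 − 75 = 0; ΔZ = 33 − 34 = -1.
A is unchanged and Z drops by 1 — a proton has become a neutron (β⁺ emission or electron capture).

beta-plus decay or electron capture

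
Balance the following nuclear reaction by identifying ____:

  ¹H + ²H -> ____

Conserve mass number: 1 + 2 = A, so A = 3.
Conserve atomic number: 1 + 1 = Z, so Z = 2.
Z = 2 is helium, so the species is ³He.

He-3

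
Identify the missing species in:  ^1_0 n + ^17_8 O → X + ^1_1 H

N-17

Conserve mass number: 1 + 17 = A + 1, so A = 17.
Conserve atomic number: 0 + 8 = Z + 1, so Z = 7.
Z = 7 is nitrogen, so the species is ^17_7 N.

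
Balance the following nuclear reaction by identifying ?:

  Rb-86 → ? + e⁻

Conserve mass number: 86 = A + 0, so A = 86.
Conserve atomic number: 37 = Z − 1, so Z = 38.
Z = 38 is strontium, so the species is Sr-86.

Sr-86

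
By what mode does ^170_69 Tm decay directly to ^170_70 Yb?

ΔA = 170 − 170 = 0; ΔZ = 70 − 69 = +1.
A is unchanged and Z rises by 1 — a neutron has become a proton (β⁻ decay).

beta-minus decay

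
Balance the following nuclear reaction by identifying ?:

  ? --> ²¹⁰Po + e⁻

Conserve mass number: A = 210 + 0, so A = 210.
Conserve atomic number: Z = 84 − 1, so Z = 83.
Z = 83 is bismuth, so the species is ²¹⁰Bi.

Bi-210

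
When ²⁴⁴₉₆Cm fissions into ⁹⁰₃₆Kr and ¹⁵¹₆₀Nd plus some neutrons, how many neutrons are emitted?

Conserve mass number: 244 = 90 + 151 + k, so k = 244 − 241 = 3.
Check atomic number: 96 = 36 + 60 + 0 = 96. ✓

3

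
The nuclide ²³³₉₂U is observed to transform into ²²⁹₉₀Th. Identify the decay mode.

alpha decay

ΔA = 229 − 233 = -4; ΔZ = 90 − 92 = -2.
A drops by 4 and Z drops by 2 — the signature of alpha emission.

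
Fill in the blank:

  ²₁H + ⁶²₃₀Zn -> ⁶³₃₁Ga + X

Conserve mass number: 2 + 62 = 63 + A, so A = 1.
Conserve atomic number: 1 + 30 = 31 + Z, so Z = 0.
A = 1 and Z = 0 is ¹₀n — a neutron.

neutron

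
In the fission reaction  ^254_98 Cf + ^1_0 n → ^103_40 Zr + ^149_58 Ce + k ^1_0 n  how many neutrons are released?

3

Conserve mass number: 255 = 103 + 149 + k, so k = 255 − 252 = 3.
Check atomic number: 98 = 40 + 58 + 0 = 98. ✓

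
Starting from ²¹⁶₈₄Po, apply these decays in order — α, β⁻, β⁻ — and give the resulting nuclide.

Po-212

Start: (A, Z) = (216, 84).
After α: (212, 82).
After β⁻: (212, 83).
After β⁻: (212, 84).
Z = 84 is polonium.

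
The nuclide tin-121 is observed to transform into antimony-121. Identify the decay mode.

beta-minus decay

ΔA = 121 − 121 = 0; ΔZ = 51 − 50 = +1.
A is unchanged and Z rises by 1 — a neutron has become a proton (β⁻ decay).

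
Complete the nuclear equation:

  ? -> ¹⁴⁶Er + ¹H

Conserve mass number: A = 146 + 1, so A = 147.
Conserve atomic number: Z = 68 + 1, so Z = 69.
Z = 69 is thulium, so the species is ¹⁴⁷Tm.

Tm-147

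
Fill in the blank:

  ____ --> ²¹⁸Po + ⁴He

Conserve mass number: A = 218 + 4, so A = 222.
Conserve atomic number: Z = 84 + 2, so Z = 86.
Z = 86 is radon, so the species is ²²²Rn.

Rn-222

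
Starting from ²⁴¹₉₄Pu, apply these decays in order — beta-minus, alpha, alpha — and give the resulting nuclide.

Start: (A, Z) = (241, 94).
After β⁻: (241, 95).
After α: (237, 93).
After α: (233, 91).
Z = 91 is protactinium.

Pa-233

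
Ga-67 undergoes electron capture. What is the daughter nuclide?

Electron capture: mass number changes by +0, atomic number by -1.
A: 67 = 67; Z: 31 − 1 = 30.
Z = 30 is zinc, so the daughter is Zn-67.

Zn-67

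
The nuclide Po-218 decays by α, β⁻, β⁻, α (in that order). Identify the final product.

Start: (A, Z) = (218, 84).
After α: (214, 82).
After β⁻: (214, 83).
After β⁻: (214, 84).
After α: (210, 82).
Z = 82 is lead.

Pb-210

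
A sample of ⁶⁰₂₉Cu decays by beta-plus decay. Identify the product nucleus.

Beta-plus decay: mass number changes by +0, atomic number by -1.
A: 60 = 60; Z: 29 − 1 = 28.
Z = 28 is nickel, so the daughter is ⁶⁰₂₈Ni.

Ni-60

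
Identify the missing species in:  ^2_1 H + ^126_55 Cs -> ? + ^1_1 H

Cs-127

Conserve mass number: 2 + 126 = A + 1, so A = 127.
Conserve atomic number: 1 + 55 = Z + 1, so Z = 55.
Z = 55 is caesium, so the species is ^127_55 Cs.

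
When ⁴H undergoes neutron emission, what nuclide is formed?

H-3

Neutron emission: mass number changes by -1, atomic number by +0.
A: 4 − 1 = 3; Z: 1 = 1.
Z = 1 is hydrogen, so the daughter is ³H.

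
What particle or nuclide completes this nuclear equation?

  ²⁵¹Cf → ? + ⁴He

Cm-247

Conserve mass number: 251 = A + 4, so A = 247.
Conserve atomic number: 98 = Z + 2, so Z = 96.
Z = 96 is curium, so the species is ²⁴⁷Cm.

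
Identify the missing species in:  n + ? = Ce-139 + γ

Conserve mass number: 1 + A = 139 + 0, so A = 138.
Conserve atomic number: 0 + Z = 58 + 0, so Z = 58.
Z = 58 is cerium, so the species is Ce-138.

Ce-138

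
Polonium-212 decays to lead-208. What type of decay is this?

alpha decay

ΔA = 208 − 212 = -4; ΔZ = 82 − 84 = -2.
A drops by 4 and Z drops by 2 — the signature of alpha emission.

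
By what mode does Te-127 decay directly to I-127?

beta-minus decay

ΔA = 127 − 127 = 0; ΔZ = 53 − 52 = +1.
A is unchanged and Z rises by 1 — a neutron has become a proton (β⁻ decay).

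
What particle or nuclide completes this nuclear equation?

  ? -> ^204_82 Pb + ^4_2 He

Conserve mass number: A = 204 + 4, so A = 208.
Conserve atomic number: Z = 82 + 2, so Z = 84.
Z = 84 is polonium, so the species is ^208_84 Po.

Po-208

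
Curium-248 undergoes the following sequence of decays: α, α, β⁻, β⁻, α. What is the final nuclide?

U-236

Start: (A, Z) = (248, 96).
After α: (244, 94).
After α: (240, 92).
After β⁻: (240, 93).
After β⁻: (240, 94).
After α: (236, 92).
Z = 92 is uranium.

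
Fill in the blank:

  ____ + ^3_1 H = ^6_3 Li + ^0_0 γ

Conserve mass number: A + 3 = 6 + 0, so A = 3.
Conserve atomic number: Z + 1 = 3 + 0, so Z = 2.
Z = 2 is helium, so the species is ^3_2 He.

He-3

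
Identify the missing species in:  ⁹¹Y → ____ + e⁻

Zr-91

Conserve mass number: 91 = A + 0, so A = 91.
Conserve atomic number: 39 = Z − 1, so Z = 40.
Z = 40 is zirconium, so the species is ⁹¹Zr.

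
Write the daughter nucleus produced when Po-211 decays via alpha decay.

Pb-207

Alpha decay: mass number changes by -4, atomic number by -2.
A: 211 − 4 = 207; Z: 84 − 2 = 82.
Z = 82 is lead, so the daughter is Pb-207.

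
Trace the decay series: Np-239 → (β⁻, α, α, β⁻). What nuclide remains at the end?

Pa-231

Start: (A, Z) = (239, 93).
After β⁻: (239, 94).
After α: (235, 92).
After α: (231, 90).
After β⁻: (231, 91).
Z = 91 is protactinium.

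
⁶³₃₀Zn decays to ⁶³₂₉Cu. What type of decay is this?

ΔA = 63 − 63 = 0; ΔZ = 29 − 30 = -1.
A is unchanged and Z drops by 1 — a proton has become a neutron (β⁺ emission or electron capture).

beta-plus decay or electron capture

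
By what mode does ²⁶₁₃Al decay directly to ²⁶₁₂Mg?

beta-plus decay or electron capture

ΔA = 26 − 26 = 0; ΔZ = 12 − 13 = -1.
A is unchanged and Z drops by 1 — a proton has become a neutron (β⁺ emission or electron capture).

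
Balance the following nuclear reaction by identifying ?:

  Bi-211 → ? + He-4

Conserve mass number: 211 = A + 4, so A = 207.
Conserve atomic number: 83 = Z + 2, so Z = 81.
Z = 81 is thallium, so the species is Tl-207.

Tl-207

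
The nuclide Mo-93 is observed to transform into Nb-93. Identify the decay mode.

beta-plus decay or electron capture

ΔA = 93 − 93 = 0; ΔZ = 41 − 42 = -1.
A is unchanged and Z drops by 1 — a proton has become a neutron (β⁺ emission or electron capture).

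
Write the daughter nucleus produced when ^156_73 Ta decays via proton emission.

Hf-155

Proton emission: mass number changes by -1, atomic number by -1.
A: 156 − 1 = 155; Z: 73 − 1 = 72.
Z = 72 is hafnium, so the daughter is ^155_72 Hf.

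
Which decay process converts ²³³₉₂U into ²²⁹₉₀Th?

ΔA = 229 − 233 = -4; ΔZ = 90 − 92 = -2.
A drops by 4 and Z drops by 2 — the signature of alpha emission.

alpha decay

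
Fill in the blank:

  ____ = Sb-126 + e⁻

Sn-126

Conserve mass number: A = 126 + 0, so A = 126.
Conserve atomic number: Z = 51 − 1, so Z = 50.
Z = 50 is tin, so the species is Sn-126.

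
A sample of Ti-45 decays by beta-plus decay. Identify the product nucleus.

Beta-plus decay: mass number changes by +0, atomic number by -1.
A: 45 = 45; Z: 22 − 1 = 21.
Z = 21 is scandium, so the daughter is Sc-45.

Sc-45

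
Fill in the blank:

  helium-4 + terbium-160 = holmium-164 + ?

gamma ray

Conserve mass number: 4 + 160 = 164 + A, so A = 0.
Conserve atomic number: 2 + 65 = 67 + Z, so Z = 0.
A = 0 and Z = 0 is γ — a gamma ray.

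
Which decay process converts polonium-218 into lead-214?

ΔA = 214 − 218 = -4; ΔZ = 82 − 84 = -2.
A drops by 4 and Z drops by 2 — the signature of alpha emission.

alpha decay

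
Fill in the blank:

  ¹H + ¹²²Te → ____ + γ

I-123

Conserve mass number: 1 + 122 = A + 0, so A = 123.
Conserve atomic number: 1 + 52 = Z + 0, so Z = 53.
Z = 53 is iodine, so the species is ¹²³I.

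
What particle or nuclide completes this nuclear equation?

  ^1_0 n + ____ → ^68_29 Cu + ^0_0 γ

Conserve mass number: 1 + A = 68 + 0, so A = 67.
Conserve atomic number: 0 + Z = 29 + 0, so Z = 29.
Z = 29 is copper, so the species is ^67_29 Cu.

Cu-67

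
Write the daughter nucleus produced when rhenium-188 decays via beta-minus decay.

Beta-minus decay: mass number changes by +0, atomic number by +1.
A: 188 = 188; Z: 75 + 1 = 76.
Z = 76 is osmium, so the daughter is osmium-188.

Os-188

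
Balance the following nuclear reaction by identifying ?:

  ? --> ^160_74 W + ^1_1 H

Re-161

Conserve mass number: A = 160 + 1, so A = 161.
Conserve atomic number: Z = 74 + 1, so Z = 75.
Z = 75 is rhenium, so the species is ^161_75 Re.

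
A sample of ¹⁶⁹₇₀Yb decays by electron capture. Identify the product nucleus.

Electron capture: mass number changes by +0, atomic number by -1.
A: 169 = 169; Z: 70 − 1 = 69.
Z = 69 is thulium, so the daughter is ¹⁶⁹₆₉Tm.

Tm-169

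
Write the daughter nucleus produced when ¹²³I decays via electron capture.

Electron capture: mass number changes by +0, atomic number by -1.
A: 123 = 123; Z: 53 − 1 = 52.
Z = 52 is tellurium, so the daughter is ¹²³Te.

Te-123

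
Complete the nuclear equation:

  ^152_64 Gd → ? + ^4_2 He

Sm-148

Conserve mass number: 152 = A + 4, so A = 148.
Conserve atomic number: 64 = Z + 2, so Z = 62.
Z = 62 is samarium, so the species is ^148_62 Sm.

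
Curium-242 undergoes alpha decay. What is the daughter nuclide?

Alpha decay: mass number changes by -4, atomic number by -2.
A: 242 − 4 = 238; Z: 96 − 2 = 94.
Z = 94 is plutonium, so the daughter is plutonium-238.

Pu-238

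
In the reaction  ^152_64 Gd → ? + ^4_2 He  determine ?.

Conserve mass number: 152 = A + 4, so A = 148.
Conserve atomic number: 64 = Z + 2, so Z = 62.
Z = 62 is samarium, so the species is ^148_62 Sm.

Sm-148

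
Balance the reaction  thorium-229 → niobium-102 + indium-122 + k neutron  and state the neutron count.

Conserve mass number: 229 = 102 + 122 + k, so k = 229 − 224 = 5.
Check atomic number: 90 = 41 + 49 + 0 = 90. ✓

5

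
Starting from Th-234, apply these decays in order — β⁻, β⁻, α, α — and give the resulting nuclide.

Ra-226

Start: (A, Z) = (234, 90).
After β⁻: (234, 91).
After β⁻: (234, 92).
After α: (230, 90).
After α: (226, 88).
Z = 88 is radium.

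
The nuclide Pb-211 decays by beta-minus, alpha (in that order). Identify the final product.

Start: (A, Z) = (211, 82).
After β⁻: (211, 83).
After α: (207, 81).
Z = 81 is thallium.

Tl-207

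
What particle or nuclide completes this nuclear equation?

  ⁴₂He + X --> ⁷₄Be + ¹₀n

Conserve mass number: 4 + A = 7 + 1, so A = 4.
Conserve atomic number: 2 + Z = 4 + 0, so Z = 2.
A = 4 and Z = 2 is ⁴₂He — an alpha particle.

alpha particle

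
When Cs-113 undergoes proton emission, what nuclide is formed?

Xe-112

Proton emission: mass number changes by -1, atomic number by -1.
A: 113 − 1 = 112; Z: 55 − 1 = 54.
Z = 54 is xenon, so the daughter is Xe-112.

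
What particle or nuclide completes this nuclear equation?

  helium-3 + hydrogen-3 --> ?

Conserve mass number: 3 + 3 = A, so A = 6.
Conserve atomic number: 2 + 1 = Z, so Z = 3.
Z = 3 is lithium, so the species is lithium-6.

Li-6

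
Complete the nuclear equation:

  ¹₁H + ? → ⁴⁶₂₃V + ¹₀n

Conserve mass number: 1 + A = 46 + 1, so A = 46.
Conserve atomic number: 1 + Z = 23 + 0, so Z = 22.
Z = 22 is titanium, so the species is ⁴⁶₂₂Ti.

Ti-46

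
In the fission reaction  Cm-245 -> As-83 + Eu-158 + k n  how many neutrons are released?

Conserve mass number: 245 = 83 + 158 + k, so k = 245 − 241 = 4.
Check atomic number: 96 = 33 + 63 + 0 = 96. ✓

4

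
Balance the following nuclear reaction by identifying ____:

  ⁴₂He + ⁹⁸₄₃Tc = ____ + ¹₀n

Conserve mass number: 4 + 98 = A + 1, so A = 101.
Conserve atomic number: 2 + 43 = Z + 0, so Z = 45.
Z = 45 is rhodium, so the species is ¹⁰¹₄₅Rh.

Rh-101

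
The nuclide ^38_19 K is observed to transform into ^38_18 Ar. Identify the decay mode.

beta-plus decay or electron capture

ΔA = 38 − 38 = 0; ΔZ = 18 − 19 = -1.
A is unchanged and Z drops by 1 — a proton has become a neutron (β⁺ emission or electron capture).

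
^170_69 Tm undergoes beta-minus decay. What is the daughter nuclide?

Beta-minus decay: mass number changes by +0, atomic number by +1.
A: 170 = 170; Z: 69 + 1 = 70.
Z = 70 is ytterbium, so the daughter is ^170_70 Yb.

Yb-170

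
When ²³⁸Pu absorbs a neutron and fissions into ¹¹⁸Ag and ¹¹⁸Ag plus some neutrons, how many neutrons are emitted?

3

Conserve mass number: 239 = 118 + 118 + k, so k = 239 − 236 = 3.
Check atomic number: 94 = 47 + 47 + 0 = 94. ✓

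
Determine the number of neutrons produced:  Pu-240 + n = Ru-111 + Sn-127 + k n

Conserve mass number: 241 = 111 + 127 + k, so k = 241 − 238 = 3.
Check atomic number: 94 = 44 + 50 + 0 = 94. ✓

3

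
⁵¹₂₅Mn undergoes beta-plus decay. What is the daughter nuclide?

Cr-51

Beta-plus decay: mass number changes by +0, atomic number by -1.
A: 51 = 51; Z: 25 − 1 = 24.
Z = 24 is chromium, so the daughter is ⁵¹₂₄Cr.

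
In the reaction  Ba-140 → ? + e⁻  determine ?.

Conserve mass number: 140 = A + 0, so A = 140.
Conserve atomic number: 56 = Z − 1, so Z = 57.
Z = 57 is lanthanum, so the species is La-140.

La-140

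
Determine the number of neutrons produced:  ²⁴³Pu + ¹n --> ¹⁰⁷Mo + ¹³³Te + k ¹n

4

Conserve mass number: 244 = 107 + 133 + k, so k = 244 − 240 = 4.
Check atomic number: 94 = 42 + 52 + 0 = 94. ✓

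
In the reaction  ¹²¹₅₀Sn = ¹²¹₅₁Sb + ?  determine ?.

beta-minus particle

Conserve mass number: 121 = 121 + A, so A = 0.
Conserve atomic number: 50 = 51 + Z, so Z = -1.
A = 0 and Z = -1 is ⁰₋₁e — a beta-minus particle.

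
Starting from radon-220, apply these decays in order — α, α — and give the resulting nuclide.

Start: (A, Z) = (220, 86).
After α: (216, 84).
After α: (212, 82).
Z = 82 is lead.

Pb-212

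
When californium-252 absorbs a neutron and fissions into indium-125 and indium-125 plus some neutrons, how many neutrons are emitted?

Conserve mass number: 253 = 125 + 125 + k, so k = 253 − 250 = 3.
Check atomic number: 98 = 49 + 49 + 0 = 98. ✓

3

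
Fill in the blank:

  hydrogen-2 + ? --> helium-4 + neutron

Conserve mass number: 2 + A = 4 + 1, so A = 3.
Conserve atomic number: 1 + Z = 2 + 0, so Z = 1.
A = 3 and Z = 1 is hydrogen-3 — a triton.

triton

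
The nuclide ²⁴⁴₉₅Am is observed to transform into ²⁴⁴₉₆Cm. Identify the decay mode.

beta-minus decay

ΔA = 244 − 244 = 0; ΔZ = 96 − 95 = +1.
A is unchanged and Z rises by 1 — a neutron has become a proton (β⁻ decay).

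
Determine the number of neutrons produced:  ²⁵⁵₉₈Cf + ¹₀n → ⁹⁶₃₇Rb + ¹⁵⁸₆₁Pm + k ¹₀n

2

Conserve mass number: 256 = 96 + 158 + k, so k = 256 − 254 = 2.
Check atomic number: 98 = 37 + 61 + 0 = 98. ✓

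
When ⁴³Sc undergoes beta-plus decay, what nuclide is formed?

Beta-plus decay: mass number changes by +0, atomic number by -1.
A: 43 = 43; Z: 21 − 1 = 20.
Z = 20 is calcium, so the daughter is ⁴³Ca.

Ca-43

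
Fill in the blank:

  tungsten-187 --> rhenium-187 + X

Conserve mass number: 187 = 187 + A, so A = 0.
Conserve atomic number: 74 = 75 + Z, so Z = -1.
A = 0 and Z = -1 is e⁻ — a beta-minus particle.

beta-minus particle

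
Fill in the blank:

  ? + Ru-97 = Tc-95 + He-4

Conserve mass number: A + 97 = 95 + 4, so A = 2.
Conserve atomic number: Z + 44 = 43 + 2, so Z = 1.
A = 2 and Z = 1 is H-2 — a deuteron.

deuteron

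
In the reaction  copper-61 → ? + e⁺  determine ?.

Conserve mass number: 61 = A + 0, so A = 61.
Conserve atomic number: 29 = Z + 1, so Z = 28.
Z = 28 is nickel, so the species is nickel-61.

Ni-61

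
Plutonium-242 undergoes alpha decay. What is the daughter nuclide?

U-238

Alpha decay: mass number changes by -4, atomic number by -2.
A: 242 − 4 = 238; Z: 94 − 2 = 92.
Z = 92 is uranium, so the daughter is uranium-238.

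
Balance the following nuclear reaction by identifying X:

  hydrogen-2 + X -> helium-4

deuteron

Conserve mass number: 2 + A = 4, so A = 2.
Conserve atomic number: 1 + Z = 2, so Z = 1.
A = 2 and Z = 1 is hydrogen-2 — a deuteron.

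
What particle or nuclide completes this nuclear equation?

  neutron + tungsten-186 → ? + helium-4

Hf-183

Conserve mass number: 1 + 186 = A + 4, so A = 183.
Conserve atomic number: 0 + 74 = Z + 2, so Z = 72.
Z = 72 is hafnium, so the species is hafnium-183.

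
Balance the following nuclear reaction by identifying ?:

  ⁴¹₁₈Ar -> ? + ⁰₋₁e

K-41

Conserve mass number: 41 = A + 0, so A = 41.
Conserve atomic number: 18 = Z − 1, so Z = 19.
Z = 19 is potassium, so the species is ⁴¹₁₉K.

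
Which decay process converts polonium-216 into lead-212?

alpha decay

ΔA = 212 − 216 = -4; ΔZ = 82 − 84 = -2.
A drops by 4 and Z drops by 2 — the signature of alpha emission.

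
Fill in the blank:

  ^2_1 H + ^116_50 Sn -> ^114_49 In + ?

alpha particle

Conserve mass number: 2 + 116 = 114 + A, so A = 4.
Conserve atomic number: 1 + 50 = 49 + Z, so Z = 2.
A = 4 and Z = 2 is ^4_2 He — an alpha particle.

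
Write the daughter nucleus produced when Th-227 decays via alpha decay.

Ra-223

Alpha decay: mass number changes by -4, atomic number by -2.
A: 227 − 4 = 223; Z: 90 − 2 = 88.
Z = 88 is radium, so the daughter is Ra-223.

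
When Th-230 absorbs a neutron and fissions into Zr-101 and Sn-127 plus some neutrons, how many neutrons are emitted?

Conserve mass number: 231 = 101 + 127 + k, so k = 231 − 228 = 3.
Check atomic number: 90 = 40 + 50 + 0 = 90. ✓

3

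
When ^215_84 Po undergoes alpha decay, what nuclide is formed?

Alpha decay: mass number changes by -4, atomic number by -2.
A: 215 − 4 = 211; Z: 84 − 2 = 82.
Z = 82 is lead, so the daughter is ^211_82 Pb.

Pb-211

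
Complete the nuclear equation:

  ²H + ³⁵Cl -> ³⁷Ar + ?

gamma ray

Conserve mass number: 2 + 35 = 37 + A, so A = 0.
Conserve atomic number: 1 + 17 = 18 + Z, so Z = 0.
A = 0 and Z = 0 is γ — a gamma ray.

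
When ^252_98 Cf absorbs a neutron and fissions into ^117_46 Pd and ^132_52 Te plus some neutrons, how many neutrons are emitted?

4

Conserve mass number: 253 = 117 + 132 + k, so k = 253 − 249 = 4.
Check atomic number: 98 = 46 + 52 + 0 = 98. ✓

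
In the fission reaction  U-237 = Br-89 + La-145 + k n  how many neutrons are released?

Conserve mass number: 237 = 89 + 145 + k, so k = 237 − 234 = 3.
Check atomic number: 92 = 35 + 57 + 0 = 92. ✓

3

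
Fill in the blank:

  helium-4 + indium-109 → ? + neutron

Sb-112

Conserve mass number: 4 + 109 = A + 1, so A = 112.
Conserve atomic number: 2 + 49 = Z + 0, so Z = 51.
Z = 51 is antimony, so the species is antimony-112.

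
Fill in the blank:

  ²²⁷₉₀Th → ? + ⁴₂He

Conserve mass number: 227 = A + 4, so A = 223.
Conserve atomic number: 90 = Z + 2, so Z = 88.
Z = 88 is radium, so the species is ²²³₈₈Ra.

Ra-223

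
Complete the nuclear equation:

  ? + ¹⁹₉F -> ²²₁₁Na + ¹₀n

Conserve mass number: A + 19 = 22 + 1, so A = 4.
Conserve atomic number: Z + 9 = 11 + 0, so Z = 2.
A = 4 and Z = 2 is ⁴₂He — an alpha particle.

alpha particle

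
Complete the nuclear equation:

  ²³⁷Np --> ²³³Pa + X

alpha particle

Conserve mass number: 237 = 233 + A, so A = 4.
Conserve atomic number: 93 = 91 + Z, so Z = 2.
A = 4 and Z = 2 is ⁴He — an alpha particle.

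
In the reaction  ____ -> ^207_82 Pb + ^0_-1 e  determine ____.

Conserve mass number: A = 207 + 0, so A = 207.
Conserve atomic number: Z = 82 − 1, so Z = 81.
Z = 81 is thallium, so the species is ^207_81 Tl.

Tl-207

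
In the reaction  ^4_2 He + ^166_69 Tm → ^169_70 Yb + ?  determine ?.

proton

Conserve mass number: 4 + 166 = 169 + A, so A = 1.
Conserve atomic number: 2 + 69 = 70 + Z, so Z = 1.
A = 1 and Z = 1 is ^1_1 H — a proton.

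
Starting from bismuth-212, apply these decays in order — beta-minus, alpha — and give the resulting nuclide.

Pb-208

Start: (A, Z) = (212, 83).
After β⁻: (212, 84).
After α: (208, 82).
Z = 82 is lead.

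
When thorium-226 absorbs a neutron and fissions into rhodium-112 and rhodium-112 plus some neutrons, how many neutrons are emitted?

3

Conserve mass number: 227 = 112 + 112 + k, so k = 227 − 224 = 3.
Check atomic number: 90 = 45 + 45 + 0 = 90. ✓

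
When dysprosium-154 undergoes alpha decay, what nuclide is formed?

Alpha decay: mass number changes by -4, atomic number by -2.
A: 154 − 4 = 150; Z: 66 − 2 = 64.
Z = 64 is gadolinium, so the daughter is gadolinium-150.

Gd-150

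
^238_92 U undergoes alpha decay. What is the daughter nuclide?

Alpha decay: mass number changes by -4, atomic number by -2.
A: 238 − 4 = 234; Z: 92 − 2 = 90.
Z = 90 is thorium, so the daughter is ^234_90 Th.

Th-234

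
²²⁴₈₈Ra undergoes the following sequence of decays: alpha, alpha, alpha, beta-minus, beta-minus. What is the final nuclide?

Start: (A, Z) = (224, 88).
After α: (220, 86).
After α: (216, 84).
After α: (212, 82).
After β⁻: (212, 83).
After β⁻: (212, 84).
Z = 84 is polonium.

Po-212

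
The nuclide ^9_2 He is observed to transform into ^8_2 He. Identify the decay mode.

ΔA = 8 − 9 = -1; ΔZ = 2 − 2 = +0.
A drops by 1 with Z unchanged — a neutron was emitted.

neutron emission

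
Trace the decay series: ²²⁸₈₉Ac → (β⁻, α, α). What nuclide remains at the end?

Rn-220

Start: (A, Z) = (228, 89).
After β⁻: (228, 90).
After α: (224, 88).
After α: (220, 86).
Z = 86 is radon.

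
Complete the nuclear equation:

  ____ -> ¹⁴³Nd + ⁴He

Conserve mass number: A = 143 + 4, so A = 147.
Conserve atomic number: Z = 60 + 2, so Z = 62.
Z = 62 is samarium, so the species is ¹⁴⁷Sm.

Sm-147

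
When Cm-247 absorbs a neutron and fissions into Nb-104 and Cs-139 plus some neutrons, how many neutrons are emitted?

5

Conserve mass number: 248 = 104 + 139 + k, so k = 248 − 243 = 5.
Check atomic number: 96 = 41 + 55 + 0 = 96. ✓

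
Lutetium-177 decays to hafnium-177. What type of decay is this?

ΔA = 177 − 177 = 0; ΔZ = 72 − 71 = +1.
A is unchanged and Z rises by 1 — a neutron has become a proton (β⁻ decay).

beta-minus decay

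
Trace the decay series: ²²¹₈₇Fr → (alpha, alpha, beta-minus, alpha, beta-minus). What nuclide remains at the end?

Bi-209

Start: (A, Z) = (221, 87).
After α: (217, 85).
After α: (213, 83).
After β⁻: (213, 84).
After α: (209, 82).
After β⁻: (209, 83).
Z = 83 is bismuth.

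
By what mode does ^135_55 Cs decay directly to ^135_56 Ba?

beta-minus decay

ΔA = 135 − 135 = 0; ΔZ = 56 − 55 = +1.
A is unchanged and Z rises by 1 — a neutron has become a proton (β⁻ decay).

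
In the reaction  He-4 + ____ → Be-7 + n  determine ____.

alpha particle

Conserve mass number: 4 + A = 7 + 1, so A = 4.
Conserve atomic number: 2 + Z = 4 + 0, so Z = 2.
A = 4 and Z = 2 is He-4 — an alpha particle.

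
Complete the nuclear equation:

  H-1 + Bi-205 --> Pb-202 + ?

Conserve mass number: 1 + 205 = 202 + A, so A = 4.
Conserve atomic number: 1 + 83 = 82 + Z, so Z = 2.
A = 4 and Z = 2 is He-4 — an alpha particle.

alpha particle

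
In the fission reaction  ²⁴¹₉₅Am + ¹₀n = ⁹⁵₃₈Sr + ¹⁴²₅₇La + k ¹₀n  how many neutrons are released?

5

Conserve mass number: 242 = 95 + 142 + k, so k = 242 − 237 = 5.
Check atomic number: 95 = 38 + 57 + 0 = 95. ✓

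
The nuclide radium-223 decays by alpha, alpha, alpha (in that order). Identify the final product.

Start: (A, Z) = (223, 88).
After α: (219, 86).
After α: (215, 84).
After α: (211, 82).
Z = 82 is lead.

Pb-211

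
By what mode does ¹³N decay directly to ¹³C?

ΔA = 13 − 13 = 0; ΔZ = 6 − 7 = -1.
A is unchanged and Z drops by 1 — a proton has become a neutron (β⁺ emission or electron capture).

beta-plus decay or electron capture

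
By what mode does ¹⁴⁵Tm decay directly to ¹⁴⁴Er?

ΔA = 144 − 145 = -1; ΔZ = 68 − 69 = -1.
A drops by 1 and Z drops by 1 — a proton was emitted.

proton emission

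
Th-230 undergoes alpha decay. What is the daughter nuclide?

Alpha decay: mass number changes by -4, atomic number by -2.
A: 230 − 4 = 226; Z: 90 − 2 = 88.
Z = 88 is radium, so the daughter is Ra-226.

Ra-226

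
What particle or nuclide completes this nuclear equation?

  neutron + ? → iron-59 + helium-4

Ni-62

Conserve mass number: 1 + A = 59 + 4, so A = 62.
Conserve atomic number: 0 + Z = 26 + 2, so Z = 28.
Z = 28 is nickel, so the species is nickel-62.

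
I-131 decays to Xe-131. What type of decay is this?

beta-minus decay

ΔA = 131 − 131 = 0; ΔZ = 54 − 53 = +1.
A is unchanged and Z rises by 1 — a neutron has become a proton (β⁻ decay).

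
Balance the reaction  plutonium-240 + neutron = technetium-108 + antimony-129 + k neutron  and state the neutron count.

4

Conserve mass number: 241 = 108 + 129 + k, so k = 241 − 237 = 4.
Check atomic number: 94 = 43 + 51 + 0 = 94. ✓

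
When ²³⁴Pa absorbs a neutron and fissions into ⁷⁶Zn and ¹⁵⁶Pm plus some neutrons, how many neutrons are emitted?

3

Conserve mass number: 235 = 76 + 156 + k, so k = 235 − 232 = 3.
Check atomic number: 91 = 30 + 61 + 0 = 91. ✓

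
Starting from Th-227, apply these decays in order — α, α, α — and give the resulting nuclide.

Start: (A, Z) = (227, 90).
After α: (223, 88).
After α: (219, 86).
After α: (215, 84).
Z = 84 is polonium.

Po-215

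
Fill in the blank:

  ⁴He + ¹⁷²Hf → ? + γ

W-176

Conserve mass number: 4 + 172 = A + 0, so A = 176.
Conserve atomic number: 2 + 72 = Z + 0, so Z = 74.
Z = 74 is tungsten, so the species is ¹⁷⁶W.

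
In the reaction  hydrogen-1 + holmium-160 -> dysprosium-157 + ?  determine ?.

Conserve mass number: 1 + 160 = 157 + A, so A = 4.
Conserve atomic number: 1 + 67 = 66 + Z, so Z = 2.
A = 4 and Z = 2 is helium-4 — an alpha particle.

alpha particle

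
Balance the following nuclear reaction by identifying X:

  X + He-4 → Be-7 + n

alpha particle

Conserve mass number: A + 4 = 7 + 1, so A = 4.
Conserve atomic number: Z + 2 = 4 + 0, so Z = 2.
A = 4 and Z = 2 is He-4 — an alpha particle.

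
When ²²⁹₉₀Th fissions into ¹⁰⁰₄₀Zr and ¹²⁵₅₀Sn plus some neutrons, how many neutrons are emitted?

4

Conserve mass number: 229 = 100 + 125 + k, so k = 229 − 225 = 4.
Check atomic number: 90 = 40 + 50 + 0 = 90. ✓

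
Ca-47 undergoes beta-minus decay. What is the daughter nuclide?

Sc-47

Beta-minus decay: mass number changes by +0, atomic number by +1.
A: 47 = 47; Z: 20 + 1 = 21.
Z = 21 is scandium, so the daughter is Sc-47.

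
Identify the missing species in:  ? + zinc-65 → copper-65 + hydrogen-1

Conserve mass number: A + 65 = 65 + 1, so A = 1.
Conserve atomic number: Z + 30 = 29 + 1, so Z = 0.
A = 1 and Z = 0 is neutron — a neutron.

neutron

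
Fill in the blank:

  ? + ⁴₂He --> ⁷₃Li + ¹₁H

alpha particle

Conserve mass number: A + 4 = 7 + 1, so A = 4.
Conserve atomic number: Z + 2 = 3 + 1, so Z = 2.
A = 4 and Z = 2 is ⁴₂He — an alpha particle.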